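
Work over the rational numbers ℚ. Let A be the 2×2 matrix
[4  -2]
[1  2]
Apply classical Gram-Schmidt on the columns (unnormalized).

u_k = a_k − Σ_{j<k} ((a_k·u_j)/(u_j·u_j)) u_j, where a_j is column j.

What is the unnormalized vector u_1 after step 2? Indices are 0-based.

u_1 = (-10/17, 40/17)

Step 1: u_0 = a_0 = (4, 1).
Step 2: u_1 = a_1 − (-6/17)·u_0 = (-10/17, 40/17).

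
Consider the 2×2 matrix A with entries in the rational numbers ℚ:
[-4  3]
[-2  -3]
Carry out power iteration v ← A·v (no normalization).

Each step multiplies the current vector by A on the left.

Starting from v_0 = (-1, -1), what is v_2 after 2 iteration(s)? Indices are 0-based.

v_0 = (-1, -1).
v_1 = A·v_0 = (1, 5).
v_2 = A·v_1 = (11, -17).

v_2 = (11, -17)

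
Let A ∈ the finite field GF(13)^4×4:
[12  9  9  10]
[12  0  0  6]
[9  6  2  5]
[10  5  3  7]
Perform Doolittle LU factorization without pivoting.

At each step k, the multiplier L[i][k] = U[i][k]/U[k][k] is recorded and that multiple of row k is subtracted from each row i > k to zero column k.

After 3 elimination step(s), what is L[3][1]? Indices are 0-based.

Step 1: pivot at (0,0) is 12.
  row1 ← row1 − (1)·row0  ⇒  L[1][0]=1, U row1=(0, 4, 4, 9)
  row2 ← row2 − (4)·row0  ⇒  L[2][0]=4, U row2=(0, 9, 5, 4)
  row3 ← row3 − (3)·row0  ⇒  L[3][0]=3, U row3=(0, 4, 2, 3)
Step 2: pivot at (1,1) is 4.
  row2 ← row2 − (12)·row1  ⇒  L[2][1]=12, U row2=(0, 0, 9, 0)
  row3 ← row3 − (1)·row1  ⇒  L[3][1]=1, U row3=(0, 0, 11, 7)
Step 3: pivot at (2,2) is 9.
  row3 ← row3 − (7)·row2  ⇒  L[3][2]=7, U row3=(0, 0, 0, 7)

L[3][1] = 1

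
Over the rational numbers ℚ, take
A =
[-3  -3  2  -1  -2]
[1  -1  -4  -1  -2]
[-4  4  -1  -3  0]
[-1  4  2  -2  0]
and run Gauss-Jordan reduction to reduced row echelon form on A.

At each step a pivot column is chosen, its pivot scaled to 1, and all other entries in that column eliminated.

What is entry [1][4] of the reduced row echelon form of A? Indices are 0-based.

M[1][4] = 31/54

[1] R0 /= -3  ⇒  (1, 1, -2/3, 1/3, 2/3)
     R1 -= 1·R0  ⇒  (0, -2, -10/3, -4/3, -8/3)
     R2 -= -4·R0  ⇒  (0, 8, -11/3, -5/3, 8/3)
     R3 -= -1·R0  ⇒  (0, 5, 4/3, -5/3, 2/3)
[2] R1 /= -2  ⇒  (0, 1, 5/3, 2/3, 4/3)
     R0 -= 1·R1  ⇒  (1, 0, -7/3, -1/3, -2/3)
     R2 -= 8·R1  ⇒  (0, 0, -17, -7, -8)
     R3 -= 5·R1  ⇒  (0, 0, -7, -5, -6)
[3] R2 /= -17  ⇒  (0, 0, 1, 7/17, 8/17)
     R0 -= -7/3·R2  ⇒  (1, 0, 0, 32/51, 22/51)
     R1 -= 5/3·R2  ⇒  (0, 1, 0, -1/51, 28/51)
     R3 -= -7·R2  ⇒  (0, 0, 0, -36/17, -46/17)
[4] R3 /= -36/17  ⇒  (0, 0, 0, 1, 23/18)
     R0 -= 32/51·R3  ⇒  (1, 0, 0, 0, -10/27)
     R1 -= -1/51·R3  ⇒  (0, 1, 0, 0, 31/54)
     R2 -= 7/17·R3  ⇒  (0, 0, 1, 0, -1/18)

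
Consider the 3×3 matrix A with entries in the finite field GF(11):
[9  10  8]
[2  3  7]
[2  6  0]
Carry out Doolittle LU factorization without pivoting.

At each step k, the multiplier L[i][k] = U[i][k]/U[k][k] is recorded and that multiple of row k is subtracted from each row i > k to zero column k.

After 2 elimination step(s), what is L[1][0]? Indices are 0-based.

Step 1: pivot at (0,0) is 9.
  row1 ← row1 − (10)·row0  ⇒  L[1][0]=10, U row1=(0, 2, 4)
  row2 ← row2 − (10)·row0  ⇒  L[2][0]=10, U row2=(0, 5, 8)
Step 2: pivot at (1,1) is 2.
  row2 ← row2 − (8)·row1  ⇒  L[2][1]=8, U row2=(0, 0, 9)

L[1][0] = 10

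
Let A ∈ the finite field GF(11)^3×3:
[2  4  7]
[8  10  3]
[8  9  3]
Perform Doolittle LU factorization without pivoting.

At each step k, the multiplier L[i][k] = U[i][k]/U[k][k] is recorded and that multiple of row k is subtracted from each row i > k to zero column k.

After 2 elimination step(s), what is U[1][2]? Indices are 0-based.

Step 1: pivot at (0,0) is 2.
  row1 ← row1 − (4)·row0  ⇒  L[1][0]=4, U row1=(0, 5, 8)
  row2 ← row2 − (4)·row0  ⇒  L[2][0]=4, U row2=(0, 4, 8)
Step 2: pivot at (1,1) is 5.
  row2 ← row2 − (3)·row1  ⇒  L[2][1]=3, U row2=(0, 0, 6)

U[1][2] = 8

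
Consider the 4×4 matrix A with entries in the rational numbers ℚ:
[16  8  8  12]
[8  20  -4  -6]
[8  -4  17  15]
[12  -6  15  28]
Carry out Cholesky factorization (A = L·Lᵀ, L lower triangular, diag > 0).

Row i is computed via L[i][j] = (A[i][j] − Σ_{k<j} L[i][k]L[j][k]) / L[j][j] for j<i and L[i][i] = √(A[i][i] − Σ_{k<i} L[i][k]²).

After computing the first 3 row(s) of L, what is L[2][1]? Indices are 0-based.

Step 1: L[0][0] = √(16) = 4.
  L[1][0] = (8) / L[0][0] = 2.
Step 2: L[1][1] = √(16) = 4.
  L[2][0] = (8) / L[0][0] = 2.
  L[2][1] = (-8) / L[1][1] = -2.
Step 3: L[2][2] = √(9) = 3.

L[2][1] = -2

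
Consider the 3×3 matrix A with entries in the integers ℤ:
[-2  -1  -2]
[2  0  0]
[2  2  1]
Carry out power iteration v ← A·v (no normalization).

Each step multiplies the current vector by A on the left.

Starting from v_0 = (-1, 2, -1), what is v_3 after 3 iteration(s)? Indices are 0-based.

v_3 = (2, -8, 1)

v_0 = (-1, 2, -1).
v_1 = A·v_0 = (2, -2, 1).
v_2 = A·v_1 = (-4, 4, 1).
v_3 = A·v_2 = (2, -8, 1).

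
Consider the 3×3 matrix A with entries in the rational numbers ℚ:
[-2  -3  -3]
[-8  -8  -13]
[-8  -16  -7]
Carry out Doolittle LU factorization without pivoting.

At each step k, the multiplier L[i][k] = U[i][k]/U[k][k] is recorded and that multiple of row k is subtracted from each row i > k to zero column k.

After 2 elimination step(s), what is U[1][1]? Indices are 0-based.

U[1][1] = 4

k=0: U[0][0]=-2
  eliminate (1,0): mult=4, new row 1: (0, 4, -1); set L[1][0]=4
  eliminate (2,0): mult=4, new row 2: (0, -4, 5); set L[2][0]=4
k=1: U[1][1]=4
  eliminate (2,1): mult=-1, new row 2: (0, 0, 4); set L[2][1]=-1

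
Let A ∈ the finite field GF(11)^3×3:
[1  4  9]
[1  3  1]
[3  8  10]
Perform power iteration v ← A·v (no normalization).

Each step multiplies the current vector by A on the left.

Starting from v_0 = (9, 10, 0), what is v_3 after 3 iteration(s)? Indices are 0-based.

v_3 = (5, 7, 1)

v_0 = (9, 10, 0).
v_1 = A·v_0 = (5, 6, 8).
v_2 = A·v_1 = (2, 9, 0).
v_3 = A·v_2 = (5, 7, 1).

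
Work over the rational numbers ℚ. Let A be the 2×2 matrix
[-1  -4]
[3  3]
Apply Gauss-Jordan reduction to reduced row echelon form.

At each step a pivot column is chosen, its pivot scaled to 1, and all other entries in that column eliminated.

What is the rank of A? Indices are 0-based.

rank = 2

[1] R0 /= -1  ⇒  (1, 4)
     R1 -= 3·R0  ⇒  (0, -9)
[2] R1 /= -9  ⇒  (0, 1)
     R0 -= 4·R1  ⇒  (1, 0)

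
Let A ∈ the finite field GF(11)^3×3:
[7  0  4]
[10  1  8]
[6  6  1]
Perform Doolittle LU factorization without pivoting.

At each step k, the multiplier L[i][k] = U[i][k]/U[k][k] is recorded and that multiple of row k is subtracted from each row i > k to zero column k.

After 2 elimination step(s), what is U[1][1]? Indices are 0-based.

k=0: U[0][0]=7
  eliminate (1,0): mult=3, new row 1: (0, 1, 7); set L[1][0]=3
  eliminate (2,0): mult=4, new row 2: (0, 6, 7); set L[2][0]=4
k=1: U[1][1]=1
  eliminate (2,1): mult=6, new row 2: (0, 0, 9); set L[2][1]=6

U[1][1] = 1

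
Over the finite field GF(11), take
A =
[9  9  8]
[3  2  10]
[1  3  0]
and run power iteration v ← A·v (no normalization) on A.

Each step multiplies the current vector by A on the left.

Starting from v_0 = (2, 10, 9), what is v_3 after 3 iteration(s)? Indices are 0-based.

v_3 = (6, 10, 3)

v_0 = (2, 10, 9).
v_1 = A·v_0 = (4, 6, 10).
v_2 = A·v_1 = (5, 3, 0).
v_3 = A·v_2 = (6, 10, 3).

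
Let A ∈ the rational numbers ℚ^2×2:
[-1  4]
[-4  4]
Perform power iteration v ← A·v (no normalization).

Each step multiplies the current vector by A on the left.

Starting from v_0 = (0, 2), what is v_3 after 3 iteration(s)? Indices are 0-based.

v_0 = (0, 2).
v_1 = A·v_0 = (8, 8).
v_2 = A·v_1 = (24, 0).
v_3 = A·v_2 = (-24, -96).

v_3 = (-24, -96)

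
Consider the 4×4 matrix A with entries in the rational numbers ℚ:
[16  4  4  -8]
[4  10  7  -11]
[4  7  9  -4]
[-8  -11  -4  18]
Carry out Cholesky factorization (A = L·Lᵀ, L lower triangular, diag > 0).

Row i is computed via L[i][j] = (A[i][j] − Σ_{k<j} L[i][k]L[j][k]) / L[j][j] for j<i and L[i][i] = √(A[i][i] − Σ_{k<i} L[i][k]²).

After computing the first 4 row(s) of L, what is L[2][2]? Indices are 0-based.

Step 1: L[0][0] = √(16) = 4.
  L[1][0] = (4) / L[0][0] = 1.
Step 2: L[1][1] = √(9) = 3.
  L[2][0] = (4) / L[0][0] = 1.
  L[2][1] = (6) / L[1][1] = 2.
Step 3: L[2][2] = √(4) = 2.
  L[3][0] = (-8) / L[0][0] = -2.
  L[3][1] = (-9) / L[1][1] = -3.
  L[3][2] = (4) / L[2][2] = 2.
Step 4: L[3][3] = √(1) = 1.

L[2][2] = 2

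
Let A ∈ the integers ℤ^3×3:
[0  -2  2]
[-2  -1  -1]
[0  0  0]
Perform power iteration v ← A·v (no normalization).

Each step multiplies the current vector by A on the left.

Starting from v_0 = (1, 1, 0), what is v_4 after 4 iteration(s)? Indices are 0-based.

v_0 = (1, 1, 0).
v_1 = A·v_0 = (-2, -3, 0).
v_2 = A·v_1 = (6, 7, 0).
v_3 = A·v_2 = (-14, -19, 0).
v_4 = A·v_3 = (38, 47, 0).

v_4 = (38, 47, 0)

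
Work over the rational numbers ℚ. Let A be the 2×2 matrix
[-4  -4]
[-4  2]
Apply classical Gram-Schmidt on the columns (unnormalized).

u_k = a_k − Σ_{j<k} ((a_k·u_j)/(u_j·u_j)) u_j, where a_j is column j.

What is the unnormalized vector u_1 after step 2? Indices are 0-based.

u_1 = (-3, 3)

Step 1: u_0 = a_0 = (-4, -4).
Step 2: u_1 = a_1 − (1/4)·u_0 = (-3, 3).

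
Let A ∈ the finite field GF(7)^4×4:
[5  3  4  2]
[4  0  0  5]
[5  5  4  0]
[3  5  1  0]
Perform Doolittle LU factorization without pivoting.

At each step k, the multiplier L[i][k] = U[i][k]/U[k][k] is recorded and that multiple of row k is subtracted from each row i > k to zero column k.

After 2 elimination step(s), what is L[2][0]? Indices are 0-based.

Step 1: pivot at (0,0) is 5.
  row1 ← row1 − (5)·row0  ⇒  L[1][0]=5, U row1=(0, 6, 1, 2)
  row2 ← row2 − (1)·row0  ⇒  L[2][0]=1, U row2=(0, 2, 0, 5)
  row3 ← row3 − (2)·row0  ⇒  L[3][0]=2, U row3=(0, 6, 0, 3)
Step 2: pivot at (1,1) is 6.
  row2 ← row2 − (5)·row1  ⇒  L[2][1]=5, U row2=(0, 0, 2, 2)
  row3 ← row3 − (1)·row1  ⇒  L[3][1]=1, U row3=(0, 0, 6, 1)

L[2][0] = 1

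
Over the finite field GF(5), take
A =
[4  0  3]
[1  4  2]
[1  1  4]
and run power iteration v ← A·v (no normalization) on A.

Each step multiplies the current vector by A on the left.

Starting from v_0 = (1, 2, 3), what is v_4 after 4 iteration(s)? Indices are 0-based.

v_4 = (4, 1, 0)

v_0 = (1, 2, 3).
v_1 = A·v_0 = (3, 0, 0).
v_2 = A·v_1 = (2, 3, 3).
v_3 = A·v_2 = (2, 0, 2).
v_4 = A·v_3 = (4, 1, 0).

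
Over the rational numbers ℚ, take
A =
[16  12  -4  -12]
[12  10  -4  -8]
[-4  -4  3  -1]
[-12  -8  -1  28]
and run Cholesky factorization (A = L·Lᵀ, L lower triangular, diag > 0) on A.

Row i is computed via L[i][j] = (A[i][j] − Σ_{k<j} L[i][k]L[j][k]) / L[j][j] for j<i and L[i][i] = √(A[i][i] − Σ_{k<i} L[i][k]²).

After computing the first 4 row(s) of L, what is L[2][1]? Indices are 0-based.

L[2][1] = -1

Step 1: L[0][0] = √(16) = 4.
  L[1][0] = (12) / L[0][0] = 3.
Step 2: L[1][1] = √(1) = 1.
  L[2][0] = (-4) / L[0][0] = -1.
  L[2][1] = (-1) / L[1][1] = -1.
Step 3: L[2][2] = √(1) = 1.
  L[3][0] = (-12) / L[0][0] = -3.
  L[3][1] = (1) / L[1][1] = 1.
  L[3][2] = (-3) / L[2][2] = -3.
Step 4: L[3][3] = √(9) = 3.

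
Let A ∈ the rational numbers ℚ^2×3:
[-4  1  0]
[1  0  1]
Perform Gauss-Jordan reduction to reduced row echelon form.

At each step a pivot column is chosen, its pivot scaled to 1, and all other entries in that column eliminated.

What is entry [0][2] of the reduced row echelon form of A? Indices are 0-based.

pivot(0,0)=-4: scale R0 → (1, -1/4, 0)
  clear (1,0): R1 −= (1)R0 → (0, 1/4, 1)
pivot(1,1)=1/4: scale R1 → (0, 1, 4)
  clear (0,1): R0 −= (-1/4)R1 → (1, 0, 1)

M[0][2] = 1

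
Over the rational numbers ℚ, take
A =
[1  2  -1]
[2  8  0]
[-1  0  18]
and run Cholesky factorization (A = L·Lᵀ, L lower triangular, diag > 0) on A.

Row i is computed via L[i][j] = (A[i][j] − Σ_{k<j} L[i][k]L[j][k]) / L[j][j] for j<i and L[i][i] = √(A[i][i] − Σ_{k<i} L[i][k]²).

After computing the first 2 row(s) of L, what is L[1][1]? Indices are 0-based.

Step 1: L[0][0] = √(1) = 1.
  L[1][0] = (2) / L[0][0] = 2.
Step 2: L[1][1] = √(4) = 2.

L[1][1] = 2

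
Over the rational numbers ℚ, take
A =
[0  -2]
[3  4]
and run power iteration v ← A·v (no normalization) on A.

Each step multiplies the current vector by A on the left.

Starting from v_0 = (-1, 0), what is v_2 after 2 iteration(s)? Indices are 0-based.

v_2 = (6, -12)

v_0 = (-1, 0).
v_1 = A·v_0 = (0, -3).
v_2 = A·v_1 = (6, -12).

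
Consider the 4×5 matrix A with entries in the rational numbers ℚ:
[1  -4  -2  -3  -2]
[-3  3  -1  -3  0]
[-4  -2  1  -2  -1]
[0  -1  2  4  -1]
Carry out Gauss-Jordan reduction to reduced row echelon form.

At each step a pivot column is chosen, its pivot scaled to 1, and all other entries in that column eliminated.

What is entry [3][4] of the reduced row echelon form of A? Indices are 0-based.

M[3][4] = -48/43

[1] R0 /= 1  ⇒  (1, -4, -2, -3, -2)
     R1 -= -3·R0  ⇒  (0, -9, -7, -12, -6)
     R2 -= -4·R0  ⇒  (0, -18, -7, -14, -9)
[2] R1 /= -9  ⇒  (0, 1, 7/9, 4/3, 2/3)
     R0 -= -4·R1  ⇒  (1, 0, 10/9, 7/3, 2/3)
     R2 -= -18·R1  ⇒  (0, 0, 7, 10, 3)
     R3 -= -1·R1  ⇒  (0, 0, 25/9, 16/3, -1/3)
[3] R2 /= 7  ⇒  (0, 0, 1, 10/7, 3/7)
     R0 -= 10/9·R2  ⇒  (1, 0, 0, 47/63, 4/21)
     R1 -= 7/9·R2  ⇒  (0, 1, 0, 2/9, 1/3)
     R3 -= 25/9·R2  ⇒  (0, 0, 0, 86/63, -32/21)
[4] R3 /= 86/63  ⇒  (0, 0, 0, 1, -48/43)
     R0 -= 47/63·R3  ⇒  (1, 0, 0, 0, 44/43)
     R1 -= 2/9·R3  ⇒  (0, 1, 0, 0, 25/43)
     R2 -= 10/7·R3  ⇒  (0, 0, 1, 0, 87/43)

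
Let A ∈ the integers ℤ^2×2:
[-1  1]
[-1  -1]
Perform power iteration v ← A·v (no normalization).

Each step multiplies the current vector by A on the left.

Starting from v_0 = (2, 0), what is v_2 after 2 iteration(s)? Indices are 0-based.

v_0 = (2, 0).
v_1 = A·v_0 = (-2, -2).
v_2 = A·v_1 = (0, 4).

v_2 = (0, 4)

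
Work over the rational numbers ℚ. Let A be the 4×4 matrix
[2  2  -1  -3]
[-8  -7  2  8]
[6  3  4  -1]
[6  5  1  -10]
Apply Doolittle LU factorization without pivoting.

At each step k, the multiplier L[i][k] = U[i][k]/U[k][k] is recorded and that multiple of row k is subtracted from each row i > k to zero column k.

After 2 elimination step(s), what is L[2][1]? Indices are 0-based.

k=0: U[0][0]=2
  eliminate (1,0): mult=-4, new row 1: (0, 1, -2, -4); set L[1][0]=-4
  eliminate (2,0): mult=3, new row 2: (0, -3, 7, 8); set L[2][0]=3
  eliminate (3,0): mult=3, new row 3: (0, -1, 4, -1); set L[3][0]=3
k=1: U[1][1]=1
  eliminate (2,1): mult=-3, new row 2: (0, 0, 1, -4); set L[2][1]=-3
  eliminate (3,1): mult=-1, new row 3: (0, 0, 2, -5); set L[3][1]=-1

L[2][1] = -3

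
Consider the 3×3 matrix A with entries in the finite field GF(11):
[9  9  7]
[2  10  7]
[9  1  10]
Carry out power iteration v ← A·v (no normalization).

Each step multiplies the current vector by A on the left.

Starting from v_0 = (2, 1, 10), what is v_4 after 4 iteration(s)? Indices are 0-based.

v_0 = (2, 1, 10).
v_1 = A·v_0 = (9, 7, 9).
v_2 = A·v_1 = (9, 8, 2).
v_3 = A·v_2 = (2, 2, 10).
v_4 = A·v_3 = (7, 6, 10).

v_4 = (7, 6, 10)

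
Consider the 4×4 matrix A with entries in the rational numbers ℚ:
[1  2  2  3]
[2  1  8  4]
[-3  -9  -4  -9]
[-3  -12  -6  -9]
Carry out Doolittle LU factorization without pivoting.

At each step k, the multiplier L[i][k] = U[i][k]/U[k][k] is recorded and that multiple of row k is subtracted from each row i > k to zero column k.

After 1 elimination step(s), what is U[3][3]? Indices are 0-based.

k=0: U[0][0]=1
  eliminate (1,0): mult=2, new row 1: (0, -3, 4, -2); set L[1][0]=2
  eliminate (2,0): mult=-3, new row 2: (0, -3, 2, 0); set L[2][0]=-3
  eliminate (3,0): mult=-3, new row 3: (0, -6, 0, 0); set L[3][0]=-3

U[3][3] = 0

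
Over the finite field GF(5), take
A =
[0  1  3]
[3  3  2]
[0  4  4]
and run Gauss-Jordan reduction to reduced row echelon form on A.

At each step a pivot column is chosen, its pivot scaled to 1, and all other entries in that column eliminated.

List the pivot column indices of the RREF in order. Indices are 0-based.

step 1: exchange rows 0,1
step 1: normalize row 0 (÷3) = (1, 1, 4)
step 2: normalize row 1 (÷1) = (0, 1, 3)
  row 0: subtract 1×row1 = (1, 0, 1)
  row 2: subtract 4×row1 = (0, 0, 2)
step 3: normalize row 2 (÷2) = (0, 0, 1)
  row 0: subtract 1×row2 = (1, 0, 0)
  row 1: subtract 3×row2 = (0, 1, 0)

pivot columns: 0, 1, 2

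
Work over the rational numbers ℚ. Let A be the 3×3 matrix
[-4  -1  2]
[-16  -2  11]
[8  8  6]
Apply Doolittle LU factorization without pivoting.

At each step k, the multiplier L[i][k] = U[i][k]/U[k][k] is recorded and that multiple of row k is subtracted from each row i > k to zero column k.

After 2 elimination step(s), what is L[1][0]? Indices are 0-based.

L[1][0] = 4

k=0: U[0][0]=-4
  eliminate (1,0): mult=4, new row 1: (0, 2, 3); set L[1][0]=4
  eliminate (2,0): mult=-2, new row 2: (0, 6, 10); set L[2][0]=-2
k=1: U[1][1]=2
  eliminate (2,1): mult=3, new row 2: (0, 0, 1); set L[2][1]=3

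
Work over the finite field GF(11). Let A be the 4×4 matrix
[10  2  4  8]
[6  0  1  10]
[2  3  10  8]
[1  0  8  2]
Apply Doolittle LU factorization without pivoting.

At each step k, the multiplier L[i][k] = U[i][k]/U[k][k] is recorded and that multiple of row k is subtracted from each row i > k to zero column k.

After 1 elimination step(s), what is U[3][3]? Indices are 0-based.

U[3][3] = 10

[col 0] pivot 10
  R1 -= 5*R0 → (0, 1, 3, 3)  (L[1][0] := 5)
  R2 -= 9*R0 → (0, 7, 7, 2)  (L[2][0] := 9)
  R3 -= 10*R0 → (0, 2, 1, 10)  (L[3][0] := 10)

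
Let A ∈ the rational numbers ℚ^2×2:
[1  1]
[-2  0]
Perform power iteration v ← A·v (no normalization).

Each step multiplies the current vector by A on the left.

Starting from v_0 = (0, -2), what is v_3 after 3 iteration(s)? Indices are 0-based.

v_0 = (0, -2).
v_1 = A·v_0 = (-2, 0).
v_2 = A·v_1 = (-2, 4).
v_3 = A·v_2 = (2, 4).

v_3 = (2, 4)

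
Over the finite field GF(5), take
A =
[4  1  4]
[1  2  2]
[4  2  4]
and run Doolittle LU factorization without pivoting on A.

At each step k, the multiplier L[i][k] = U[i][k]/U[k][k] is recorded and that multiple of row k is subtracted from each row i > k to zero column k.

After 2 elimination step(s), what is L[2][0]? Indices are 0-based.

k=0: U[0][0]=4
  eliminate (1,0): mult=4, new row 1: (0, 3, 1); set L[1][0]=4
  eliminate (2,0): mult=1, new row 2: (0, 1, 0); set L[2][0]=1
k=1: U[1][1]=3
  eliminate (2,1): mult=2, new row 2: (0, 0, 3); set L[2][1]=2

L[2][0] = 1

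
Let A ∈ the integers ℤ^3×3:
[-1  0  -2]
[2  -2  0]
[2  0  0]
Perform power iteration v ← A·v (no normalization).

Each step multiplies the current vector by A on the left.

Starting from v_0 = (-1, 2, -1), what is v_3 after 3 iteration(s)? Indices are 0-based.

v_0 = (-1, 2, -1).
v_1 = A·v_0 = (3, -6, -2).
v_2 = A·v_1 = (1, 18, 6).
v_3 = A·v_2 = (-13, -34, 2).

v_3 = (-13, -34, 2)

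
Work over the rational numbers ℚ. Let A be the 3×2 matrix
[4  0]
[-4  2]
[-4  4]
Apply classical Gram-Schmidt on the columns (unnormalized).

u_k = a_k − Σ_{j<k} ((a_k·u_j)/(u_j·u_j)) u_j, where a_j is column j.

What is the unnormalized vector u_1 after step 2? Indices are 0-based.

Step 1: u_0 = a_0 = (4, -4, -4).
Step 2: u_1 = a_1 − (-1/2)·u_0 = (2, 0, 2).

u_1 = (2, 0, 2)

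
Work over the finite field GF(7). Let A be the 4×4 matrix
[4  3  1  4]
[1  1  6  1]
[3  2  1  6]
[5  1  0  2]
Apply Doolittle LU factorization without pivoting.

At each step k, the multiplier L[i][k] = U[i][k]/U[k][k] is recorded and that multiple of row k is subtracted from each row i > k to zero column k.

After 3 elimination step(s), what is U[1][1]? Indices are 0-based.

U[1][1] = 2

k=0: U[0][0]=4
  eliminate (1,0): mult=2, new row 1: (0, 2, 4, 0); set L[1][0]=2
  eliminate (2,0): mult=6, new row 2: (0, 5, 2, 3); set L[2][0]=6
  eliminate (3,0): mult=3, new row 3: (0, 6, 4, 4); set L[3][0]=3
k=1: U[1][1]=2
  eliminate (2,1): mult=6, new row 2: (0, 0, 6, 3); set L[2][1]=6
  eliminate (3,1): mult=3, new row 3: (0, 0, 6, 4); set L[3][1]=3
k=2: U[2][2]=6
  eliminate (3,2): mult=1, new row 3: (0, 0, 0, 1); set L[3][2]=1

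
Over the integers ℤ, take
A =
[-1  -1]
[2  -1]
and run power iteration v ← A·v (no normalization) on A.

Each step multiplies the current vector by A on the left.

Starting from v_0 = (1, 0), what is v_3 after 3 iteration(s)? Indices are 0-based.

v_3 = (5, 2)

v_0 = (1, 0).
v_1 = A·v_0 = (-1, 2).
v_2 = A·v_1 = (-1, -4).
v_3 = A·v_2 = (5, 2).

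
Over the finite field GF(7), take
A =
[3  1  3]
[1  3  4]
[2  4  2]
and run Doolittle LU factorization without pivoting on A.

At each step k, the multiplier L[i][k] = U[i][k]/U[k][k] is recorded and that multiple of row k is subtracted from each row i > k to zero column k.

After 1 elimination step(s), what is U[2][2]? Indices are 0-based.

Step 1: pivot at (0,0) is 3.
  row1 ← row1 − (5)·row0  ⇒  L[1][0]=5, U row1=(0, 5, 3)
  row2 ← row2 − (3)·row0  ⇒  L[2][0]=3, U row2=(0, 1, 0)

U[2][2] = 0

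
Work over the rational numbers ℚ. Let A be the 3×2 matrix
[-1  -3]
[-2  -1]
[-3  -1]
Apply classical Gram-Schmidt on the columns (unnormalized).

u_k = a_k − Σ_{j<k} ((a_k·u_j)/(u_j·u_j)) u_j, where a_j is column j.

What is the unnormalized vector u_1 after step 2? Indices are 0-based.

Step 1: u_0 = a_0 = (-1, -2, -3).
Step 2: u_1 = a_1 − (4/7)·u_0 = (-17/7, 1/7, 5/7).

u_1 = (-17/7, 1/7, 5/7)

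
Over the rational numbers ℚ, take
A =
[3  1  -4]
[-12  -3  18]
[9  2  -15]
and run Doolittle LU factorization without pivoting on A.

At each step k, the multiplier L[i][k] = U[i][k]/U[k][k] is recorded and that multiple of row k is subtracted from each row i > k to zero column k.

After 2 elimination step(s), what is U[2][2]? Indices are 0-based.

[col 0] pivot 3
  R1 -= -4*R0 → (0, 1, 2)  (L[1][0] := -4)
  R2 -= 3*R0 → (0, -1, -3)  (L[2][0] := 3)
[col 1] pivot 1
  R2 -= -1*R1 → (0, 0, -1)  (L[2][1] := -1)

U[2][2] = -1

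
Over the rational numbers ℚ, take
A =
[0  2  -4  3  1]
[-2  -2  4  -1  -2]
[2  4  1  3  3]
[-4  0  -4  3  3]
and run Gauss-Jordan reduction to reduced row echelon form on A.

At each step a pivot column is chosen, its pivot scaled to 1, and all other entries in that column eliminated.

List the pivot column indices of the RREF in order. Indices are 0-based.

[1] R0 <-> R1
[1] R0 /= -2  ⇒  (1, 1, -2, 1/2, 1)
     R2 -= 2·R0  ⇒  (0, 2, 5, 2, 1)
     R3 -= -4·R0  ⇒  (0, 4, -12, 5, 7)
[2] R1 /= 2  ⇒  (0, 1, -2, 3/2, 1/2)
     R0 -= 1·R1  ⇒  (1, 0, 0, -1, 1/2)
     R2 -= 2·R1  ⇒  (0, 0, 9, -1, 0)
     R3 -= 4·R1  ⇒  (0, 0, -4, -1, 5)
[3] R2 /= 9  ⇒  (0, 0, 1, -1/9, 0)
     R1 -= -2·R2  ⇒  (0, 1, 0, 23/18, 1/2)
     R3 -= -4·R2  ⇒  (0, 0, 0, -13/9, 5)
[4] R3 /= -13/9  ⇒  (0, 0, 0, 1, -45/13)
     R0 -= -1·R3  ⇒  (1, 0, 0, 0, -77/26)
     R1 -= 23/18·R3  ⇒  (0, 1, 0, 0, 64/13)
     R2 -= -1/9·R3  ⇒  (0, 0, 1, 0, -5/13)

pivot columns: 0, 1, 2, 3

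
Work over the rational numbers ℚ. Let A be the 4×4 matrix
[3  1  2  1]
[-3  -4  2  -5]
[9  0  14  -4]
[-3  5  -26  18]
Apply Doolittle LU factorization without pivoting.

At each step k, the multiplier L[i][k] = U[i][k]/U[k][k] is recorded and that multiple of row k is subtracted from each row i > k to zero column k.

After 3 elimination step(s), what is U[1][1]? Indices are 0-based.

U[1][1] = -3

Step 1: pivot at (0,0) is 3.
  row1 ← row1 − (-1)·row0  ⇒  L[1][0]=-1, U row1=(0, -3, 4, -4)
  row2 ← row2 − (3)·row0  ⇒  L[2][0]=3, U row2=(0, -3, 8, -7)
  row3 ← row3 − (-1)·row0  ⇒  L[3][0]=-1, U row3=(0, 6, -24, 19)
Step 2: pivot at (1,1) is -3.
  row2 ← row2 − (1)·row1  ⇒  L[2][1]=1, U row2=(0, 0, 4, -3)
  row3 ← row3 − (-2)·row1  ⇒  L[3][1]=-2, U row3=(0, 0, -16, 11)
Step 3: pivot at (2,2) is 4.
  row3 ← row3 − (-4)·row2  ⇒  L[3][2]=-4, U row3=(0, 0, 0, -1)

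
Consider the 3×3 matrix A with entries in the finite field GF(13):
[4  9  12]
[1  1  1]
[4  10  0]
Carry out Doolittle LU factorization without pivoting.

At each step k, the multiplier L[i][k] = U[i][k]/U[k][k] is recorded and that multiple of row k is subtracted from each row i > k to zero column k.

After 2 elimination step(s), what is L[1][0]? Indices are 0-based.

L[1][0] = 10

Step 1: pivot at (0,0) is 4.
  row1 ← row1 − (10)·row0  ⇒  L[1][0]=10, U row1=(0, 2, 11)
  row2 ← row2 − (1)·row0  ⇒  L[2][0]=1, U row2=(0, 1, 1)
Step 2: pivot at (1,1) is 2.
  row2 ← row2 − (7)·row1  ⇒  L[2][1]=7, U row2=(0, 0, 2)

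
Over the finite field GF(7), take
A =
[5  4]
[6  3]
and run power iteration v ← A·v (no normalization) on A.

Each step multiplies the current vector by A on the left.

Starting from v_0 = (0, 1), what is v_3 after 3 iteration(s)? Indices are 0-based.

v_0 = (0, 1).
v_1 = A·v_0 = (4, 3).
v_2 = A·v_1 = (4, 5).
v_3 = A·v_2 = (5, 4).

v_3 = (5, 4)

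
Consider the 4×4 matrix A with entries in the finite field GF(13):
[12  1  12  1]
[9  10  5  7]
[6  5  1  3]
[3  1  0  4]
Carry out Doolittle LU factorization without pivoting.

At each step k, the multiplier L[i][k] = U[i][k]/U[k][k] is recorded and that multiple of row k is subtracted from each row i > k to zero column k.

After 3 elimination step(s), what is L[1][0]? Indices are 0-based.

L[1][0] = 4

k=0: U[0][0]=12
  eliminate (1,0): mult=4, new row 1: (0, 6, 9, 3); set L[1][0]=4
  eliminate (2,0): mult=7, new row 2: (0, 11, 8, 9); set L[2][0]=7
  eliminate (3,0): mult=10, new row 3: (0, 4, 10, 7); set L[3][0]=10
k=1: U[1][1]=6
  eliminate (2,1): mult=4, new row 2: (0, 0, 11, 10); set L[2][1]=4
  eliminate (3,1): mult=5, new row 3: (0, 0, 4, 5); set L[3][1]=5
k=2: U[2][2]=11
  eliminate (3,2): mult=11, new row 3: (0, 0, 0, 12); set L[3][2]=11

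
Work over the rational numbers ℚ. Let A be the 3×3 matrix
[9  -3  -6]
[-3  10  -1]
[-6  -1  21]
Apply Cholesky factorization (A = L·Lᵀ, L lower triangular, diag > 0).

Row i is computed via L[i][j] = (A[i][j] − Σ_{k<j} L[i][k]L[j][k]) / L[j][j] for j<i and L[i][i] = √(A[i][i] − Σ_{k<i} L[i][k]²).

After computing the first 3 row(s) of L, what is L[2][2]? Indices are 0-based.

L[2][2] = 4

Step 1: L[0][0] = √(9) = 3.
  L[1][0] = (-3) / L[0][0] = -1.
Step 2: L[1][1] = √(9) = 3.
  L[2][0] = (-6) / L[0][0] = -2.
  L[2][1] = (-3) / L[1][1] = -1.
Step 3: L[2][2] = √(16) = 4.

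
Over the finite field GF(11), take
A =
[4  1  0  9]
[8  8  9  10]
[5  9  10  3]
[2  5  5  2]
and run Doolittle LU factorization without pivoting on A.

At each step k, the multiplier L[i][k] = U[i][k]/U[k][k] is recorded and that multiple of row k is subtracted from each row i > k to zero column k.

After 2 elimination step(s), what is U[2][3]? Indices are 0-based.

U[2][3] = 3

[col 0] pivot 4
  R1 -= 2*R0 → (0, 6, 9, 3)  (L[1][0] := 2)
  R2 -= 4*R0 → (0, 5, 10, 0)  (L[2][0] := 4)
  R3 -= 6*R0 → (0, 10, 5, 3)  (L[3][0] := 6)
[col 1] pivot 6
  R2 -= 10*R1 → (0, 0, 8, 3)  (L[2][1] := 10)
  R3 -= 9*R1 → (0, 0, 1, 9)  (L[3][1] := 9)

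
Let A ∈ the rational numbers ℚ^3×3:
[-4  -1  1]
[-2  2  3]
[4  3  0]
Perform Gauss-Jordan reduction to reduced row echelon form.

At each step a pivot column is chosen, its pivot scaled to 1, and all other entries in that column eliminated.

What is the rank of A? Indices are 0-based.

rank = 3

[1] R0 /= -4  ⇒  (1, 1/4, -1/4)
     R1 -= -2·R0  ⇒  (0, 5/2, 5/2)
     R2 -= 4·R0  ⇒  (0, 2, 1)
[2] R1 /= 5/2  ⇒  (0, 1, 1)
     R0 -= 1/4·R1  ⇒  (1, 0, -1/2)
     R2 -= 2·R1  ⇒  (0, 0, -1)
[3] R2 /= -1  ⇒  (0, 0, 1)
     R0 -= -1/2·R2  ⇒  (1, 0, 0)
     R1 -= 1·R2  ⇒  (0, 1, 0)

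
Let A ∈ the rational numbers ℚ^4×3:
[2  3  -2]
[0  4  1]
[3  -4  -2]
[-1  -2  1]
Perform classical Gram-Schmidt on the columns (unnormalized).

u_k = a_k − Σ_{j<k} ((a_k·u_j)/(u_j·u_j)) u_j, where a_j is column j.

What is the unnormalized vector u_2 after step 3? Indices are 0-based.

Step 1: u_0 = a_0 = (2, 0, 3, -1).
Step 2: u_1 = a_1 − (-2/7)·u_0 = (25/7, 4, -22/7, -16/7).
Step 3: u_2 = a_2 − (-11/14)·u_0 − (6/307)·u_1 = (-153/307, 283/307, 257/614, 159/614).

u_2 = (-153/307, 283/307, 257/614, 159/614)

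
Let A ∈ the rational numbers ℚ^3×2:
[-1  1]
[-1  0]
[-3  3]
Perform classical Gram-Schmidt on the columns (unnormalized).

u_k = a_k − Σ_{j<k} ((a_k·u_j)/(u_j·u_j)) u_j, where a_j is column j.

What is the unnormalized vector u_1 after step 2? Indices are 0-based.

Step 1: u_0 = a_0 = (-1, -1, -3).
Step 2: u_1 = a_1 − (-10/11)·u_0 = (1/11, -10/11, 3/11).

u_1 = (1/11, -10/11, 3/11)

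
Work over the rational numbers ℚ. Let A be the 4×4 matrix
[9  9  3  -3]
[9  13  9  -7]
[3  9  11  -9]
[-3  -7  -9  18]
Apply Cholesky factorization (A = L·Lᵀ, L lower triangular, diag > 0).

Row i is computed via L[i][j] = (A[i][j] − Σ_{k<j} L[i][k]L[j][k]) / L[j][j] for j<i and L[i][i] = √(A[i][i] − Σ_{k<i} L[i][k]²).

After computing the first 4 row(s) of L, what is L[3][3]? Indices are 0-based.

L[3][3] = 3

Step 1: L[0][0] = √(9) = 3.
  L[1][0] = (9) / L[0][0] = 3.
Step 2: L[1][1] = √(4) = 2.
  L[2][0] = (3) / L[0][0] = 1.
  L[2][1] = (6) / L[1][1] = 3.
Step 3: L[2][2] = √(1) = 1.
  L[3][0] = (-3) / L[0][0] = -1.
  L[3][1] = (-4) / L[1][1] = -2.
  L[3][2] = (-2) / L[2][2] = -2.
Step 4: L[3][3] = √(9) = 3.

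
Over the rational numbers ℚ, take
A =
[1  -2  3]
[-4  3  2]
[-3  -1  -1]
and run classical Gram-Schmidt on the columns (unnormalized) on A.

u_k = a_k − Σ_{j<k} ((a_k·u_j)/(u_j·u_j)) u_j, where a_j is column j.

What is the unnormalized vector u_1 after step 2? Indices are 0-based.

u_1 = (-41/26, 17/13, -59/26)

Step 1: u_0 = a_0 = (1, -4, -3).
Step 2: u_1 = a_1 − (-11/26)·u_0 = (-41/26, 17/13, -59/26).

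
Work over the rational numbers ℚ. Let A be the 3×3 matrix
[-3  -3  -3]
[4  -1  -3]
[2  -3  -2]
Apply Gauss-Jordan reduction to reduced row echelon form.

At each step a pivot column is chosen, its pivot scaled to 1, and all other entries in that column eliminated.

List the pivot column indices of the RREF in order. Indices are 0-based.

[1] R0 /= -3  ⇒  (1, 1, 1)
     R1 -= 4·R0  ⇒  (0, -5, -7)
     R2 -= 2·R0  ⇒  (0, -5, -4)
[2] R1 /= -5  ⇒  (0, 1, 7/5)
     R0 -= 1·R1  ⇒  (1, 0, -2/5)
     R2 -= -5·R1  ⇒  (0, 0, 3)
[3] R2 /= 3  ⇒  (0, 0, 1)
     R0 -= -2/5·R2  ⇒  (1, 0, 0)
     R1 -= 7/5·R2  ⇒  (0, 1, 0)

pivot columns: 0, 1, 2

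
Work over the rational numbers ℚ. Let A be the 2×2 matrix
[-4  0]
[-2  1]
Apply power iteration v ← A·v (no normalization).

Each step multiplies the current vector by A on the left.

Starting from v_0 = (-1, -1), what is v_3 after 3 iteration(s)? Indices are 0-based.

v_0 = (-1, -1).
v_1 = A·v_0 = (4, 1).
v_2 = A·v_1 = (-16, -7).
v_3 = A·v_2 = (64, 25).

v_3 = (64, 25)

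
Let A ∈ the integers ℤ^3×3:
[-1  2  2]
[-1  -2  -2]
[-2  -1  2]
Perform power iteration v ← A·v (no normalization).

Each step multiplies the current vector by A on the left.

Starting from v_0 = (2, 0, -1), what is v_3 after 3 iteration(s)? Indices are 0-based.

v_3 = (32, -16, -8)

v_0 = (2, 0, -1).
v_1 = A·v_0 = (-4, 0, -6).
v_2 = A·v_1 = (-8, 16, -4).
v_3 = A·v_2 = (32, -16, -8).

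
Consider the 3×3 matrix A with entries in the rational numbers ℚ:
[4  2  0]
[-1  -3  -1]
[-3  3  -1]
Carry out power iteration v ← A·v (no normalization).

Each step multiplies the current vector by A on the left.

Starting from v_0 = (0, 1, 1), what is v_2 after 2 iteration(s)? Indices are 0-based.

v_0 = (0, 1, 1).
v_1 = A·v_0 = (2, -4, 2).
v_2 = A·v_1 = (0, 8, -20).

v_2 = (0, 8, -20)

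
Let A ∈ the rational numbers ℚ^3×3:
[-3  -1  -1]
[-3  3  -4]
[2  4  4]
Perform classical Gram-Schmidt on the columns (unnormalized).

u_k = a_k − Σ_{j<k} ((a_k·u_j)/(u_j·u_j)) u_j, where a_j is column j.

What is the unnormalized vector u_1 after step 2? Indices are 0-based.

Step 1: u_0 = a_0 = (-3, -3, 2).
Step 2: u_1 = a_1 − (1/11)·u_0 = (-8/11, 36/11, 42/11).

u_1 = (-8/11, 36/11, 42/11)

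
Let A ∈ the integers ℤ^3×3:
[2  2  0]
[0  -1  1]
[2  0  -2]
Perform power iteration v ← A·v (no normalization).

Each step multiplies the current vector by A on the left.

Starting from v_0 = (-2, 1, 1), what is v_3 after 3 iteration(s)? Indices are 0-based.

v_3 = (-20, 14, -24)

v_0 = (-2, 1, 1).
v_1 = A·v_0 = (-2, 0, -6).
v_2 = A·v_1 = (-4, -6, 8).
v_3 = A·v_2 = (-20, 14, -24).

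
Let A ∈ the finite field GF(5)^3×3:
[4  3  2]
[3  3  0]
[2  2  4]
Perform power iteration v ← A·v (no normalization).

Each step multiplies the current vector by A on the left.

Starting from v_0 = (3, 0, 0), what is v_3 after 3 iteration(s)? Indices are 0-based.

v_0 = (3, 0, 0).
v_1 = A·v_0 = (2, 4, 1).
v_2 = A·v_1 = (2, 3, 1).
v_3 = A·v_2 = (4, 0, 4).

v_3 = (4, 0, 4)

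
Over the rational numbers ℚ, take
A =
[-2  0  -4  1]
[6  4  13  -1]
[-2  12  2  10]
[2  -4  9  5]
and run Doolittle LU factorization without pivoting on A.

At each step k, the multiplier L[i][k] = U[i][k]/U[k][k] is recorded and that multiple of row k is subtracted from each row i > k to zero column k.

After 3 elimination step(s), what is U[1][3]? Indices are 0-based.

U[1][3] = 2

[col 0] pivot -2
  R1 -= -3*R0 → (0, 4, 1, 2)  (L[1][0] := -3)
  R2 -= 1*R0 → (0, 12, 6, 9)  (L[2][0] := 1)
  R3 -= -1*R0 → (0, -4, 5, 6)  (L[3][0] := -1)
[col 1] pivot 4
  R2 -= 3*R1 → (0, 0, 3, 3)  (L[2][1] := 3)
  R3 -= -1*R1 → (0, 0, 6, 8)  (L[3][1] := -1)
[col 2] pivot 3
  R3 -= 2*R2 → (0, 0, 0, 2)  (L[3][2] := 2)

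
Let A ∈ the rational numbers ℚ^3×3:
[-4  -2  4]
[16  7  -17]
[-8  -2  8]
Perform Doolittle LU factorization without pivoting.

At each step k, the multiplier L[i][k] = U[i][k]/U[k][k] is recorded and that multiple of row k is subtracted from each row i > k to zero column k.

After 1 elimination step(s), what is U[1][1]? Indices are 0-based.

U[1][1] = -1

k=0: U[0][0]=-4
  eliminate (1,0): mult=-4, new row 1: (0, -1, -1); set L[1][0]=-4
  eliminate (2,0): mult=2, new row 2: (0, 2, 0); set L[2][0]=2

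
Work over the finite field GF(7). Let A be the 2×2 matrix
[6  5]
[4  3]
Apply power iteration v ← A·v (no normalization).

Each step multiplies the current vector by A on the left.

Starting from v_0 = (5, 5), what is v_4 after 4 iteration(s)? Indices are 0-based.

v_0 = (5, 5).
v_1 = A·v_0 = (6, 0).
v_2 = A·v_1 = (1, 3).
v_3 = A·v_2 = (0, 6).
v_4 = A·v_3 = (2, 4).

v_4 = (2, 4)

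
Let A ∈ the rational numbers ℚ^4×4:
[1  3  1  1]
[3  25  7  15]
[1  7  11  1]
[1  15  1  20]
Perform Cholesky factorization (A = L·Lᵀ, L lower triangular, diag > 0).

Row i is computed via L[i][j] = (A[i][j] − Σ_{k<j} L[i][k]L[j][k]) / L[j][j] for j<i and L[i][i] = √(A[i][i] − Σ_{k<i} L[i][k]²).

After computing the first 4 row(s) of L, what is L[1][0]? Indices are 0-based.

Step 1: L[0][0] = √(1) = 1.
  L[1][0] = (3) / L[0][0] = 3.
Step 2: L[1][1] = √(16) = 4.
  L[2][0] = (1) / L[0][0] = 1.
  L[2][1] = (4) / L[1][1] = 1.
Step 3: L[2][2] = √(9) = 3.
  L[3][0] = (1) / L[0][0] = 1.
  L[3][1] = (12) / L[1][1] = 3.
  L[3][2] = (-3) / L[2][2] = -1.
Step 4: L[3][3] = √(9) = 3.

L[1][0] = 3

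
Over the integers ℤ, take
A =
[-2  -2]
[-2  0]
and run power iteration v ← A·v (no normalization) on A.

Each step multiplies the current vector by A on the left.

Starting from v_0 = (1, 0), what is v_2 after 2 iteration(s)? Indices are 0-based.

v_2 = (8, 4)

v_0 = (1, 0).
v_1 = A·v_0 = (-2, -2).
v_2 = A·v_1 = (8, 4).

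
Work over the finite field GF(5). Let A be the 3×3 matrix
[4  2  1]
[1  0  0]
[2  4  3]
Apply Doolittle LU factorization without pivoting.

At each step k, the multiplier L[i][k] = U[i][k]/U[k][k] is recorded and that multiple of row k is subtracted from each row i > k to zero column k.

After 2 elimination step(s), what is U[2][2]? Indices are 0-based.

U[2][2] = 1

k=0: U[0][0]=4
  eliminate (1,0): mult=4, new row 1: (0, 2, 1); set L[1][0]=4
  eliminate (2,0): mult=3, new row 2: (0, 3, 0); set L[2][0]=3
k=1: U[1][1]=2
  eliminate (2,1): mult=4, new row 2: (0, 0, 1); set L[2][1]=4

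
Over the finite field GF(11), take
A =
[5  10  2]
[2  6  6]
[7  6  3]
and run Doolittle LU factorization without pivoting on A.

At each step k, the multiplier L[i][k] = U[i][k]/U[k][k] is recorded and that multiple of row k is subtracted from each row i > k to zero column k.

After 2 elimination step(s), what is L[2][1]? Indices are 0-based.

[col 0] pivot 5
  R1 -= 7*R0 → (0, 2, 3)  (L[1][0] := 7)
  R2 -= 8*R0 → (0, 3, 9)  (L[2][0] := 8)
[col 1] pivot 2
  R2 -= 7*R1 → (0, 0, 10)  (L[2][1] := 7)

L[2][1] = 7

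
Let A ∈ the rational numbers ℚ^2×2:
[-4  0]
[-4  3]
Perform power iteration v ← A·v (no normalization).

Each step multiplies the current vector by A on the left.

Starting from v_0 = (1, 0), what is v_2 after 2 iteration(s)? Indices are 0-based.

v_2 = (16, 4)

v_0 = (1, 0).
v_1 = A·v_0 = (-4, -4).
v_2 = A·v_1 = (16, 4).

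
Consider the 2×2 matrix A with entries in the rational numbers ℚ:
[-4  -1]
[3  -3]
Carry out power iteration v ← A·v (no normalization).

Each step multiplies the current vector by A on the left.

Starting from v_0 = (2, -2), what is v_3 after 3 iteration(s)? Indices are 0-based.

v_3 = (6, 198)

v_0 = (2, -2).
v_1 = A·v_0 = (-6, 12).
v_2 = A·v_1 = (12, -54).
v_3 = A·v_2 = (6, 198).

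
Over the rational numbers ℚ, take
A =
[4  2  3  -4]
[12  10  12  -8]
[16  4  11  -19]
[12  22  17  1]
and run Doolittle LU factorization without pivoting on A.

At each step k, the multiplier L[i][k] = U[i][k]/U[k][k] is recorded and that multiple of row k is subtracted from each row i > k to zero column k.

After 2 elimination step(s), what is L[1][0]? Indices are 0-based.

L[1][0] = 3

[col 0] pivot 4
  R1 -= 3*R0 → (0, 4, 3, 4)  (L[1][0] := 3)
  R2 -= 4*R0 → (0, -4, -1, -3)  (L[2][0] := 4)
  R3 -= 3*R0 → (0, 16, 8, 13)  (L[3][0] := 3)
[col 1] pivot 4
  R2 -= -1*R1 → (0, 0, 2, 1)  (L[2][1] := -1)
  R3 -= 4*R1 → (0, 0, -4, -3)  (L[3][1] := 4)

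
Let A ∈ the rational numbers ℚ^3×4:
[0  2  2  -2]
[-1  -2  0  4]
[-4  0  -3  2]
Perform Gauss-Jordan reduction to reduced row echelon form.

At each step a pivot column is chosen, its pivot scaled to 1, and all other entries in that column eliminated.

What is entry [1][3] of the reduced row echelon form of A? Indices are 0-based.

[1] R0 <-> R1
[1] R0 /= -1  ⇒  (1, 2, 0, -4)
     R2 -= -4·R0  ⇒  (0, 8, -3, -14)
[2] R1 /= 2  ⇒  (0, 1, 1, -1)
     R0 -= 2·R1  ⇒  (1, 0, -2, -2)
     R2 -= 8·R1  ⇒  (0, 0, -11, -6)
[3] R2 /= -11  ⇒  (0, 0, 1, 6/11)
     R0 -= -2·R2  ⇒  (1, 0, 0, -10/11)
     R1 -= 1·R2  ⇒  (0, 1, 0, -17/11)

M[1][3] = -17/11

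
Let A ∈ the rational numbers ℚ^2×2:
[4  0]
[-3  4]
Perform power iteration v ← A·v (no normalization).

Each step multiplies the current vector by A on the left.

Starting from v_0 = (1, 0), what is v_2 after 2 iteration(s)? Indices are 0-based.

v_2 = (16, -24)

v_0 = (1, 0).
v_1 = A·v_0 = (4, -3).
v_2 = A·v_1 = (16, -24).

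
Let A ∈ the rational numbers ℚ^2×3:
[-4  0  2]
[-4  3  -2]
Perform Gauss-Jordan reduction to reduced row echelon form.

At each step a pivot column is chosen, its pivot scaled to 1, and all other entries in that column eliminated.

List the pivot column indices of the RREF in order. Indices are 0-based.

pivot columns: 0, 1

step 1: normalize row 0 (÷-4) = (1, 0, -1/2)
  row 1: subtract -4×row0 = (0, 3, -4)
step 2: normalize row 1 (÷3) = (0, 1, -4/3)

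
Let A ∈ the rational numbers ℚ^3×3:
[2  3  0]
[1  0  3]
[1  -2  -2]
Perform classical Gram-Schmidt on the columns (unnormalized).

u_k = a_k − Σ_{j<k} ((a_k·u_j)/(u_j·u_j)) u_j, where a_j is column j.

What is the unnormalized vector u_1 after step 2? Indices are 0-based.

Step 1: u_0 = a_0 = (2, 1, 1).
Step 2: u_1 = a_1 − (2/3)·u_0 = (5/3, -2/3, -8/3).

u_1 = (5/3, -2/3, -8/3)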